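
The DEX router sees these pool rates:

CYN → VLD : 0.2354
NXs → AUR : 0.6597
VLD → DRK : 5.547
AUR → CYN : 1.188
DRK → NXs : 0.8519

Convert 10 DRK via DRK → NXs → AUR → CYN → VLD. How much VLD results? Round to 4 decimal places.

10 DRK × 0.8519 = 8.519 NXs
8.519 NXs × 0.6597 = 5.6199843 AUR
5.6199843 AUR × 1.188 = 6.6765413484 CYN
6.6765413484 CYN × 0.2354 = 1.57165783341336 VLD

1.5717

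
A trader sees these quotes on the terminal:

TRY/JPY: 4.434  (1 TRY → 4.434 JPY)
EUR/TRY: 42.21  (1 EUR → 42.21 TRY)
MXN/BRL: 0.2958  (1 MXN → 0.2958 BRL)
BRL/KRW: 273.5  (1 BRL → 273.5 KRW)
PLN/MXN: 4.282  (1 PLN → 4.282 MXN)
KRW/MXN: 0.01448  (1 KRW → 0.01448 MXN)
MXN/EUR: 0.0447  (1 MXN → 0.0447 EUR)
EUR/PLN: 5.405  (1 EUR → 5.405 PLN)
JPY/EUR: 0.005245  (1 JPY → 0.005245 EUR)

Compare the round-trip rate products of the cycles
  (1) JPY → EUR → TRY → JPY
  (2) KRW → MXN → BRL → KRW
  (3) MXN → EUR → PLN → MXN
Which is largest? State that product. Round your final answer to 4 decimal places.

(1) 0.005245 × 42.21 × 4.434 = 0.98165
(2) 0.01448 × 0.2958 × 273.5 = 1.17145
(3) 0.0447 × 5.405 × 4.282 = 1.03455
Highest is cycle (2) at 1.1715 (>1, arbitrage).

1.1715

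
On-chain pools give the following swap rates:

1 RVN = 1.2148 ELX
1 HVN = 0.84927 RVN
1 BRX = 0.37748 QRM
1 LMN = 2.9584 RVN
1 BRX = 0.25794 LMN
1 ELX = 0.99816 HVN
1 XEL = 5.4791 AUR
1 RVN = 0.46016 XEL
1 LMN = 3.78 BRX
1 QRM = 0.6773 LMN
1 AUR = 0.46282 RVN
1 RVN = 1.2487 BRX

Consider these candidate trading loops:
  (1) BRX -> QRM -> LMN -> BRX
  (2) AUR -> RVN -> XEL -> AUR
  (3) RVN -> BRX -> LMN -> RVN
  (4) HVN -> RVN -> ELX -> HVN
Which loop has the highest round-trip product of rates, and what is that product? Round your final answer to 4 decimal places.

1.1669

(1) 0.37748 × 0.6773 × 3.78 = 0.96642
(2) 0.46282 × 0.46016 × 5.4791 = 1.16689
(3) 1.2487 × 0.25794 × 2.9584 = 0.95287
(4) 0.84927 × 1.2148 × 0.99816 = 1.02979
Highest is cycle (2) at 1.1669 (>1, arbitrage).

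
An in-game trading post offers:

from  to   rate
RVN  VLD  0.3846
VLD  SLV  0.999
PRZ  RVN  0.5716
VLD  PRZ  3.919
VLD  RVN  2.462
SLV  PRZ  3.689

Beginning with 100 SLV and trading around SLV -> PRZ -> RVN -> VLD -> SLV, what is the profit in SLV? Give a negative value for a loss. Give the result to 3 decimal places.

100 SLV × 3.689 = 368.9 PRZ
368.9 PRZ × 0.5716 = 210.86324 RVN
210.86324 RVN × 0.3846 = 81.098002104 VLD
81.098002104 VLD × 0.999 = 81.016904101896 SLV
Net change: 81.016904101896 − 100 = -18.983095898104 SLV

-18.983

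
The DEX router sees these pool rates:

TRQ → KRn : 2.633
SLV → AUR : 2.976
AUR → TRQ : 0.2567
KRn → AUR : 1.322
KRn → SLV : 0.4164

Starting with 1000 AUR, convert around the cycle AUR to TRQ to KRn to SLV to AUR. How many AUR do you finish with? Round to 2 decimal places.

1000 AUR × 0.2567 = 256.7 TRQ
256.7 TRQ × 2.633 = 675.8911 KRn
675.8911 KRn × 0.4164 = 281.44105404 SLV
281.44105404 SLV × 2.976 = 837.56857682304 AUR

837.57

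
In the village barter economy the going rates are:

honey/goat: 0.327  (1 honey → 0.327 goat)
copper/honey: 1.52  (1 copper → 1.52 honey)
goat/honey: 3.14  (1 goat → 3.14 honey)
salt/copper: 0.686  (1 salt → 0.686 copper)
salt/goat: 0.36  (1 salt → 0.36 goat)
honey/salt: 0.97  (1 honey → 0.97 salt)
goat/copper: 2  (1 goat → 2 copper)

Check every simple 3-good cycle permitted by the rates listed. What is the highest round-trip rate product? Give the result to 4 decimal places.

1.0965

honey→salt→goat→honey: 0.97 × 0.36 × 3.14 = 1.09649
honey→salt→copper→honey: 0.97 × 0.686 × 1.52 = 1.01144
honey→goat→copper→honey: 0.327 × 2 × 1.52 = 0.99408
Maximum is honey→salt→goat→honey at 1.0965; arbitrage exists.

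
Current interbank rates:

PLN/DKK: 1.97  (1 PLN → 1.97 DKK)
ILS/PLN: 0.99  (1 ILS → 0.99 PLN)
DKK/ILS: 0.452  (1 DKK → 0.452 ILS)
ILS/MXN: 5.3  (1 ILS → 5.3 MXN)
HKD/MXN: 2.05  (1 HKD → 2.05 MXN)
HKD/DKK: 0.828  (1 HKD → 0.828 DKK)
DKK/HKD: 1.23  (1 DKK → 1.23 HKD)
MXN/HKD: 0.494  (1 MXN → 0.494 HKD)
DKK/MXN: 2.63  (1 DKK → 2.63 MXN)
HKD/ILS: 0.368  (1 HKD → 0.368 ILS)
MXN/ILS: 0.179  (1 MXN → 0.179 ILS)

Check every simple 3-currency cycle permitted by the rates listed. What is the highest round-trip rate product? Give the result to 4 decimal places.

HKD→DKK→MXN→HKD: 0.828 × 2.63 × 0.494 = 1.07575
HKD→ILS→MXN→HKD: 0.368 × 5.3 × 0.494 = 0.96350
DKK→ILS→PLN→DKK: 0.452 × 0.99 × 1.97 = 0.88154
Maximum is HKD→DKK→MXN→HKD at 1.0758; arbitrage exists.

1.0758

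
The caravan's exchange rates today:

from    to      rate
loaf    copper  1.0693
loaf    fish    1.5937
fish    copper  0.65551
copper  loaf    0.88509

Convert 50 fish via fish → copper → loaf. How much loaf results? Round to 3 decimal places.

50 fish × 0.65551 = 32.7755 copper
32.7755 copper × 0.88509 = 29.009267295 loaf

29.009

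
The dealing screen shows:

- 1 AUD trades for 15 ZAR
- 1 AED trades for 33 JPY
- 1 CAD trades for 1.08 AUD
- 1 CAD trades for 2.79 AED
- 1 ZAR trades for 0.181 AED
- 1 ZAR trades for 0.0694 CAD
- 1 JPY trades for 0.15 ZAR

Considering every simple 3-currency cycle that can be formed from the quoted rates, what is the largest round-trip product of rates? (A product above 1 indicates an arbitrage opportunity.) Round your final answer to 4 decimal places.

ZAR→CAD→AUD→ZAR: 0.0694 × 1.08 × 15 = 1.12428
ZAR→AED→JPY→ZAR: 0.181 × 33 × 0.15 = 0.89595
Maximum is ZAR→CAD→AUD→ZAR at 1.1243; arbitrage exists.

1.1243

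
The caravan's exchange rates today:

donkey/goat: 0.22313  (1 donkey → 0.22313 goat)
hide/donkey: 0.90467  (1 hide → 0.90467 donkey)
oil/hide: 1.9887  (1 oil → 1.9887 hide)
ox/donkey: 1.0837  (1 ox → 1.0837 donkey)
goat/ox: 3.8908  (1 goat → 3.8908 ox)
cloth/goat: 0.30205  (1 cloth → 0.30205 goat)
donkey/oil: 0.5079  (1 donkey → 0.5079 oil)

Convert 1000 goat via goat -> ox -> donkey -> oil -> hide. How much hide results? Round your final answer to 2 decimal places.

1000 goat × 3.8908 = 3890.8 ox
3890.8 ox × 1.0837 = 4216.45996 donkey
4216.45996 donkey × 0.5079 = 2141.540013684 oil
2141.540013684 oil × 1.9887 = 4258.8806252133708 hide

4258.88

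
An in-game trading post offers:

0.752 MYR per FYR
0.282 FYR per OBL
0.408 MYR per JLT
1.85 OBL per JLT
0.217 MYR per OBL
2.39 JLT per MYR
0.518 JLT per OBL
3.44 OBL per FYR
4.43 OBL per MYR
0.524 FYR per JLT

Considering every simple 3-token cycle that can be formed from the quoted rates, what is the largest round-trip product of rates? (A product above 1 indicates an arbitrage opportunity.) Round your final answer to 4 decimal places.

MYR→JLT→OBL→MYR: 2.39 × 1.85 × 0.217 = 0.95947
FYR→MYR→JLT→FYR: 0.752 × 2.39 × 0.524 = 0.94177
FYR→MYR→OBL→FYR: 0.752 × 4.43 × 0.282 = 0.93944
MYR→OBL→JLT→MYR: 4.43 × 0.518 × 0.408 = 0.93625
FYR→OBL→JLT→FYR: 3.44 × 0.518 × 0.524 = 0.93373
Maximum is MYR→JLT→OBL→MYR at 0.9595; no arbitrage — every cycle loses value.

0.9595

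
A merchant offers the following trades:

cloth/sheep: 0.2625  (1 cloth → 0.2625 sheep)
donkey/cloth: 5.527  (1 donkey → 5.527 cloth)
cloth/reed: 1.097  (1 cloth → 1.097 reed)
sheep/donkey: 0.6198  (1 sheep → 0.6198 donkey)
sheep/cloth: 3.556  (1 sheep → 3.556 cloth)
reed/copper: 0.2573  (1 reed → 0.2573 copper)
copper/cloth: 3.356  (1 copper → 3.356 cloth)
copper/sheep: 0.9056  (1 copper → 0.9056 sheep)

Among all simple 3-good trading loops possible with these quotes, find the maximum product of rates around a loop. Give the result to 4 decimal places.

cloth→reed→copper→cloth: 1.097 × 0.2573 × 3.356 = 0.94726
cloth→sheep→donkey→cloth: 0.2625 × 0.6198 × 5.527 = 0.89923
Maximum is cloth→reed→copper→cloth at 0.9473; no arbitrage — every cycle loses value.

0.9473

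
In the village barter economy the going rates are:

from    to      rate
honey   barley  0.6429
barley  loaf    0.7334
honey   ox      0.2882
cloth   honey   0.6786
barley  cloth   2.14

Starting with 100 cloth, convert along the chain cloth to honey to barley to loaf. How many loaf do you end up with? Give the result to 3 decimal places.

31.996

100 cloth × 0.6786 = 67.86 honey
67.86 honey × 0.6429 = 43.627194 barley
43.627194 barley × 0.7334 = 31.9961840796 loaf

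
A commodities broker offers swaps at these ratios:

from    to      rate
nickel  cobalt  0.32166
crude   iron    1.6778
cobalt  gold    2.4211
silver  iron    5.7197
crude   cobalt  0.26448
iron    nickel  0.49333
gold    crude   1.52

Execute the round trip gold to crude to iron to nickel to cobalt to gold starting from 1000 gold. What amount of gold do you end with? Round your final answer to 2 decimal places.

1000 gold × 1.52 = 1520 crude
1520 crude × 1.6778 = 2550.256 iron
2550.256 iron × 0.49333 = 1258.11779248 nickel
1258.11779248 nickel × 0.32166 = 404.6861691291168 cobalt
404.6861691291168 cobalt × 2.4211 = 979.78568407850468448 gold

979.79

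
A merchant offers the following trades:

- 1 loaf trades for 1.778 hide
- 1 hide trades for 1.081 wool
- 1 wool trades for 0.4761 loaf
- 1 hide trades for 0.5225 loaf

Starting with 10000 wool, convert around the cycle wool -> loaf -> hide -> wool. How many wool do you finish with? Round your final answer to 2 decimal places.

9150.73

10000 wool × 0.4761 = 4761 loaf
4761 loaf × 1.778 = 8465.058 hide
8465.058 hide × 1.081 = 9150.727698 wool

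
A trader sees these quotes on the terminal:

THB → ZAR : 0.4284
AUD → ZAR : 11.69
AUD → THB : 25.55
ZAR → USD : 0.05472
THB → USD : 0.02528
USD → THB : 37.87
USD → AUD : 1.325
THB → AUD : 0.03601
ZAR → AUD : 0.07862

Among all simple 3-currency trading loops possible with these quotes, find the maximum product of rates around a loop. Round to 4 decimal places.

THB→ZAR→USD→THB: 0.4284 × 0.05472 × 37.87 = 0.88775
THB→ZAR→AUD→THB: 0.4284 × 0.07862 × 25.55 = 0.86054
THB→USD→AUD→THB: 0.02528 × 1.325 × 25.55 = 0.85582
AUD→ZAR→USD→AUD: 11.69 × 0.05472 × 1.325 = 0.84757
Maximum is THB→ZAR→USD→THB at 0.8878; no arbitrage — every cycle loses value.

0.8878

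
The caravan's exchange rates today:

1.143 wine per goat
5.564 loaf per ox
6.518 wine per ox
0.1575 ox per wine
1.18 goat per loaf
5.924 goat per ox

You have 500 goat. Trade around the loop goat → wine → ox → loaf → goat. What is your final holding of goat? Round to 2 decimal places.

590.97

500 goat × 1.143 = 571.5 wine
571.5 wine × 0.1575 = 90.01125 ox
90.01125 ox × 5.564 = 500.822595 loaf
500.822595 loaf × 1.18 = 590.9706621 goat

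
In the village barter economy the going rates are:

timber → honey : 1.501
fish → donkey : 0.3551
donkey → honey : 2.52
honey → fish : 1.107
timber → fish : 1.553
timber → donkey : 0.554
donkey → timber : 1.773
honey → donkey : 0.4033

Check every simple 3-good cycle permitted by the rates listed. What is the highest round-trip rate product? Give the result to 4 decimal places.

donkey→timber→honey→donkey: 1.773 × 1.501 × 0.4033 = 1.07329
fish→donkey→honey→fish: 0.3551 × 2.52 × 1.107 = 0.99060
fish→donkey→timber→fish: 0.3551 × 1.773 × 1.553 = 0.97776
Maximum is donkey→timber→honey→donkey at 1.0733; arbitrage exists.

1.0733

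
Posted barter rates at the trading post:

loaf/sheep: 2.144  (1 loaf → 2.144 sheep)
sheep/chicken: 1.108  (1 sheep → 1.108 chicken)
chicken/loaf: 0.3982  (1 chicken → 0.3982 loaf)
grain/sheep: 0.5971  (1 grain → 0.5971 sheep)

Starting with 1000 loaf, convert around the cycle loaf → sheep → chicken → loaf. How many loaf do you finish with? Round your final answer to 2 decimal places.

945.94

1000 loaf × 2.144 = 2144 sheep
2144 sheep × 1.108 = 2375.552 chicken
2375.552 chicken × 0.3982 = 945.9448064 loaf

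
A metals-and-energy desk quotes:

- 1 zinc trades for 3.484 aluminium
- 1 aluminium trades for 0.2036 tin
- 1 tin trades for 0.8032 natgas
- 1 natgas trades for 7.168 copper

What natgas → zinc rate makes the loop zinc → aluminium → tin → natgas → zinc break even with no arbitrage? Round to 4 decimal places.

Known legs of the cycle: 3.484 × 0.2036 × 0.8032 = 0.56974381568
For no arbitrage the full-cycle product must be 1, so the missing rate is 1 / 0.56974381568 ≈ 1.755175.

1.7552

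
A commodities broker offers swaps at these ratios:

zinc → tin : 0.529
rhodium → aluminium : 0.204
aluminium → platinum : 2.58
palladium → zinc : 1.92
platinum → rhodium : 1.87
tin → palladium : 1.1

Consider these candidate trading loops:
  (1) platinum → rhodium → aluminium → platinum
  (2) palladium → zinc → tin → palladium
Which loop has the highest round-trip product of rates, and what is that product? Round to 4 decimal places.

1.1172

(1) 1.87 × 0.204 × 2.58 = 0.98422
(2) 1.92 × 0.529 × 1.1 = 1.11725
Highest is cycle (2) at 1.1172 (>1, arbitrage).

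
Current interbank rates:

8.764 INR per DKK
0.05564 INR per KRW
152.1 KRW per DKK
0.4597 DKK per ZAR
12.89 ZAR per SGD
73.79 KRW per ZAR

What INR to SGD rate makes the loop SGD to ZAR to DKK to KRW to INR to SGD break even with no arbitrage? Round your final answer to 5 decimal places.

Known legs of the cycle: 12.89 × 0.4597 × 152.1 × 0.05564 = 50.146861395852
For no arbitrage the full-cycle product must be 1, so the missing rate is 1 / 50.146861395852 ≈ 0.0199414.

0.01994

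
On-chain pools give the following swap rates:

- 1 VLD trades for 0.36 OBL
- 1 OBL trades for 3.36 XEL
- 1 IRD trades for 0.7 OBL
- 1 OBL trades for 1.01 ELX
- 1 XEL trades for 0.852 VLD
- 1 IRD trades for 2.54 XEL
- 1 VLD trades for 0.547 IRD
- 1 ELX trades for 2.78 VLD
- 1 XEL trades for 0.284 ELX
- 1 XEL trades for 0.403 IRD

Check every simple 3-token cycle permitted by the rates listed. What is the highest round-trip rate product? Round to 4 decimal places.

XEL→VLD→IRD→XEL: 0.852 × 0.547 × 2.54 = 1.18375
XEL→VLD→OBL→XEL: 0.852 × 0.36 × 3.36 = 1.03058
OBL→ELX→VLD→OBL: 1.01 × 2.78 × 0.36 = 1.01081
XEL→IRD→OBL→XEL: 0.403 × 0.7 × 3.36 = 0.94786
Maximum is XEL→VLD→IRD→XEL at 1.1838; arbitrage exists.

1.1838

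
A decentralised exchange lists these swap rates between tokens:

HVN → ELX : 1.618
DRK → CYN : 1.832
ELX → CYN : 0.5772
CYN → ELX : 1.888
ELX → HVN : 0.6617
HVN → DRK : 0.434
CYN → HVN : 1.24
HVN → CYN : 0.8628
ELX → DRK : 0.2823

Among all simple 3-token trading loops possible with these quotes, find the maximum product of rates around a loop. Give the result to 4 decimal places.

1.1580

HVN→ELX→CYN→HVN: 1.618 × 0.5772 × 1.24 = 1.15805
HVN→CYN→ELX→HVN: 0.8628 × 1.888 × 0.6617 = 1.07789
HVN→DRK→CYN→HVN: 0.434 × 1.832 × 1.24 = 0.98591
ELX→DRK→CYN→ELX: 0.2823 × 1.832 × 1.888 = 0.97642
Maximum is HVN→ELX→CYN→HVN at 1.1580; arbitrage exists.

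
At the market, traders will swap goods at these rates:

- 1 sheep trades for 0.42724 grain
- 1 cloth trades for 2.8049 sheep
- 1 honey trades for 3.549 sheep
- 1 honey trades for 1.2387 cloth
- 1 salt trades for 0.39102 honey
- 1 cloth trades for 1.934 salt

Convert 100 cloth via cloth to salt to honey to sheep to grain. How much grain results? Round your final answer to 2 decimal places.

114.67

100 cloth × 1.934 = 193.4 salt
193.4 salt × 0.39102 = 75.623268 honey
75.623268 honey × 3.549 = 268.386978132 sheep
268.386978132 sheep × 0.42724 = 114.66565253711568 grain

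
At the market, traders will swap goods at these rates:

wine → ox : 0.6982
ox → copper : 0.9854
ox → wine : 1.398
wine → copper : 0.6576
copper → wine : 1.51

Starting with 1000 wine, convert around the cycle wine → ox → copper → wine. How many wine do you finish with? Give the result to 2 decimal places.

1000 wine × 0.6982 = 698.2 ox
698.2 ox × 0.9854 = 688.00628 copper
688.00628 copper × 1.51 = 1038.8894828 wine

1038.89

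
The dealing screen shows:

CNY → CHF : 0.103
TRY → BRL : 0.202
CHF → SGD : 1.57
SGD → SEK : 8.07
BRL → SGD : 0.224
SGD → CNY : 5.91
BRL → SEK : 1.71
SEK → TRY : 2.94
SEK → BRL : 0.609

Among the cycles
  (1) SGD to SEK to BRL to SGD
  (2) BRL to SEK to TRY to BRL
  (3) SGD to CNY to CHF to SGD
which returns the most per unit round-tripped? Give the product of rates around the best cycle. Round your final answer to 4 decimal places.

1.1009

(1) 8.07 × 0.609 × 0.224 = 1.10088
(2) 1.71 × 2.94 × 0.202 = 1.01553
(3) 5.91 × 0.103 × 1.57 = 0.95571
Highest is cycle (1) at 1.1009 (>1, arbitrage).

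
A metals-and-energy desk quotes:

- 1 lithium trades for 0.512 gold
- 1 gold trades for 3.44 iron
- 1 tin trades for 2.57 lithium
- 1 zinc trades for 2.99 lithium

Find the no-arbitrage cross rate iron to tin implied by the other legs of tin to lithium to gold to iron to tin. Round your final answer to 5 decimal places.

0.22092

Known legs of the cycle: 2.57 × 0.512 × 3.44 = 4.5264896
For no arbitrage the full-cycle product must be 1, so the missing rate is 1 / 4.5264896 ≈ 0.2209217.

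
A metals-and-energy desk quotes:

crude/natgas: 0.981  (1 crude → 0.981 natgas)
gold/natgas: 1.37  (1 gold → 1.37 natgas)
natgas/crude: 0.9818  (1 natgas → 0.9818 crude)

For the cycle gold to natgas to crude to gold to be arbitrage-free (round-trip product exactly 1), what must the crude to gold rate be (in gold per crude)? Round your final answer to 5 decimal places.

Known legs of the cycle: 1.37 × 0.9818 = 1.345066
For no arbitrage the full-cycle product must be 1, so the missing rate is 1 / 1.345066 ≈ 0.7434579.

0.74346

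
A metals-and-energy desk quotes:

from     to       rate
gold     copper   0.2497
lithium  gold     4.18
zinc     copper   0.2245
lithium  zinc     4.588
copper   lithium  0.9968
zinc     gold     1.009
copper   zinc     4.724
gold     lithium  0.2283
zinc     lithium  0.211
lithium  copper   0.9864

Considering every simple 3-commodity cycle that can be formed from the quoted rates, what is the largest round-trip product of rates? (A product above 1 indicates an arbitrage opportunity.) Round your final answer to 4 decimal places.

copper→zinc→gold→copper: 4.724 × 1.009 × 0.2497 = 1.19020
gold→lithium→zinc→gold: 0.2283 × 4.588 × 1.009 = 1.05687
copper→lithium→gold→copper: 0.9968 × 4.18 × 0.2497 = 1.04041
copper→lithium→zinc→copper: 0.9968 × 4.588 × 0.2245 = 1.02671
copper→zinc→lithium→copper: 4.724 × 0.211 × 0.9864 = 0.98321
Maximum is copper→zinc→gold→copper at 1.1902; arbitrage exists.

1.1902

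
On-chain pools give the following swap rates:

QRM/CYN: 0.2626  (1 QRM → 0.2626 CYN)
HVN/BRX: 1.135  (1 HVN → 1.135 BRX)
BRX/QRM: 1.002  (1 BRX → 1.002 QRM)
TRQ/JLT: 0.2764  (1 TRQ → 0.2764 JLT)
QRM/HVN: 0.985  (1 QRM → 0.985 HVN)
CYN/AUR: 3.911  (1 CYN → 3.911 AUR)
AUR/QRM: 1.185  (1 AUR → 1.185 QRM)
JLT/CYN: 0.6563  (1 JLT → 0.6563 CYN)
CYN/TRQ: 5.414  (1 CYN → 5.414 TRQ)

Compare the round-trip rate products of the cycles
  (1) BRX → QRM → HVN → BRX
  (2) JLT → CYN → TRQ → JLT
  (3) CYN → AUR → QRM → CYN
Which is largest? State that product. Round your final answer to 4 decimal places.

(1) 1.002 × 0.985 × 1.135 = 1.12021
(2) 0.6563 × 5.414 × 0.2764 = 0.98211
(3) 3.911 × 1.185 × 0.2626 = 1.21703
Highest is cycle (3) at 1.2170 (>1, arbitrage).

1.2170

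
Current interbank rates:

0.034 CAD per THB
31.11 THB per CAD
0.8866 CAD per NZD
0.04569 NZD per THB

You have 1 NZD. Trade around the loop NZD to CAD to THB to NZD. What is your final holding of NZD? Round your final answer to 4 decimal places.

1.2602

1 NZD × 0.8866 = 0.8866 CAD
0.8866 CAD × 31.11 = 27.582126 THB
27.582126 THB × 0.04569 = 1.26022733694 NZD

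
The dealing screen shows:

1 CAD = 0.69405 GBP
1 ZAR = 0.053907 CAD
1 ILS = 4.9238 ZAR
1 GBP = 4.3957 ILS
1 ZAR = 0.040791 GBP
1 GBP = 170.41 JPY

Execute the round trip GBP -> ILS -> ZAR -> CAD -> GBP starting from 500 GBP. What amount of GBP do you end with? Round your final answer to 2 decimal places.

404.89

500 GBP × 4.3957 = 2197.85 ILS
2197.85 ILS × 4.9238 = 10821.77383 ZAR
10821.77383 ZAR × 0.053907 = 583.36936185381 CAD
583.36936185381 CAD × 0.69405 = 404.8875055946368305 GBP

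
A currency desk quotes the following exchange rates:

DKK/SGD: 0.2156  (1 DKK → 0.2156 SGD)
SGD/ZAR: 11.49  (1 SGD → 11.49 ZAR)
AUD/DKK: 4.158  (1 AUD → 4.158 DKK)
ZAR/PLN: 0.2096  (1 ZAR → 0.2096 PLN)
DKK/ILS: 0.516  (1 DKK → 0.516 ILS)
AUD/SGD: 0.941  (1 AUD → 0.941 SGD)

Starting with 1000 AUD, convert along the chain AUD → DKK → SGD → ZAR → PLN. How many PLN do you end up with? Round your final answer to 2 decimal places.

1000 AUD × 4.158 = 4158 DKK
4158 DKK × 0.2156 = 896.4648 SGD
896.4648 SGD × 11.49 = 10300.380552 ZAR
10300.380552 ZAR × 0.2096 = 2158.9597636992 PLN

2158.96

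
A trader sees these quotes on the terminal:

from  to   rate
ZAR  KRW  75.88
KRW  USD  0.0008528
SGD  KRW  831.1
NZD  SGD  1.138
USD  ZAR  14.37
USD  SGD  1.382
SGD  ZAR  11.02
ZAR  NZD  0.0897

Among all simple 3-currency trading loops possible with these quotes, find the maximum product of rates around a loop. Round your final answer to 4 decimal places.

1.1249

SGD→ZAR→NZD→SGD: 11.02 × 0.0897 × 1.138 = 1.12491
SGD→KRW→USD→SGD: 831.1 × 0.0008528 × 1.382 = 0.97951
USD→ZAR→KRW→USD: 14.37 × 75.88 × 0.0008528 = 0.92989
Maximum is SGD→ZAR→NZD→SGD at 1.1249; arbitrage exists.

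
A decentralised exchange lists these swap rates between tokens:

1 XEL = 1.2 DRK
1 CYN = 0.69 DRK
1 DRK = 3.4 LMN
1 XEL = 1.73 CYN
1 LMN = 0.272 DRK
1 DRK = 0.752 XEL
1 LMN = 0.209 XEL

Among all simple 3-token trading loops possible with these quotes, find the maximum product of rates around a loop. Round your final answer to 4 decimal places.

DRK→XEL→CYN→DRK: 0.752 × 1.73 × 0.69 = 0.89766
DRK→LMN→XEL→DRK: 3.4 × 0.209 × 1.2 = 0.85272
Maximum is DRK→XEL→CYN→DRK at 0.8977; no arbitrage — every cycle loses value.

0.8977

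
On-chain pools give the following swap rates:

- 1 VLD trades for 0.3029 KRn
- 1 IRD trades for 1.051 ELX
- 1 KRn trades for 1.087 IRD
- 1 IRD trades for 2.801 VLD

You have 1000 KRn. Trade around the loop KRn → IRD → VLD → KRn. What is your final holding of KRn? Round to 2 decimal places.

1000 KRn × 1.087 = 1087 IRD
1087 IRD × 2.801 = 3044.687 VLD
3044.687 VLD × 0.3029 = 922.2356923 KRn

922.24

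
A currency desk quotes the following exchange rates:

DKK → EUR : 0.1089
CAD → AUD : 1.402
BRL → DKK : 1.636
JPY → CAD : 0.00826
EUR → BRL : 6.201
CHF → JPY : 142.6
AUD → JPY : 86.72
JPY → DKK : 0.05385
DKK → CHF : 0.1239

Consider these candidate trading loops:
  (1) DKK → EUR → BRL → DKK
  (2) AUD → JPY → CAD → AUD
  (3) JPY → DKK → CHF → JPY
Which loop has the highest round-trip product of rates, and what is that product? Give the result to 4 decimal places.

1.1048

(1) 0.1089 × 6.201 × 1.636 = 1.10477
(2) 86.72 × 0.00826 × 1.402 = 1.00426
(3) 0.05385 × 0.1239 × 142.6 = 0.95143
Highest is cycle (1) at 1.1048 (>1, arbitrage).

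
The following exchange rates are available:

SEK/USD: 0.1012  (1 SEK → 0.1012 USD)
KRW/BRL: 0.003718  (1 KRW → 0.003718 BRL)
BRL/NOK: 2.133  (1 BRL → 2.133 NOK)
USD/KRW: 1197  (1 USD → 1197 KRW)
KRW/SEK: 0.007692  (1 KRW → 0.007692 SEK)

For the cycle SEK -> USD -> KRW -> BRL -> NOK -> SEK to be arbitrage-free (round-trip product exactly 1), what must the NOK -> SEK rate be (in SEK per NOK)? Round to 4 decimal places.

1.0409

Known legs of the cycle: 0.1012 × 1197 × 0.003718 × 2.133 = 0.9606714933816
For no arbitrage the full-cycle product must be 1, so the missing rate is 1 / 0.9606714933816 ≈ 1.040939.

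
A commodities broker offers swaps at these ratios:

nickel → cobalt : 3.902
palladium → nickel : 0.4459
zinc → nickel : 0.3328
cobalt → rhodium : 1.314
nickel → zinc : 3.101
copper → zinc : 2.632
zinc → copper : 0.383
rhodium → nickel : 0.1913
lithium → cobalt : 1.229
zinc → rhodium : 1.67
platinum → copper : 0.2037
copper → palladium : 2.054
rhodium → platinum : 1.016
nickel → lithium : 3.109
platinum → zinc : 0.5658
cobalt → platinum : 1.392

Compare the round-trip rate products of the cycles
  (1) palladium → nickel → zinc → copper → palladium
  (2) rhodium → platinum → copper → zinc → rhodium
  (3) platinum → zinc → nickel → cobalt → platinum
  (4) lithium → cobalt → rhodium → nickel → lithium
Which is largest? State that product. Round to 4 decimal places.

(1) 0.4459 × 3.101 × 0.383 × 2.054 = 1.08777
(2) 1.016 × 0.2037 × 2.632 × 1.67 = 0.90968
(3) 0.5658 × 0.3328 × 3.902 × 1.392 = 1.02276
(4) 1.229 × 1.314 × 0.1913 × 3.109 = 0.96047
Highest is cycle (1) at 1.0878 (>1, arbitrage).

1.0878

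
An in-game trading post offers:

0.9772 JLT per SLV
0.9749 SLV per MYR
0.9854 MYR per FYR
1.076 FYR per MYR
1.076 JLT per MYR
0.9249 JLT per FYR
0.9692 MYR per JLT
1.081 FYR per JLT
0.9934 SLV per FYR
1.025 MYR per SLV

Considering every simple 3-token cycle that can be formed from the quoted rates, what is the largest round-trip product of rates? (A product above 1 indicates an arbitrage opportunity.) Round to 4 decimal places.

1.1462

MYR→JLT→FYR→MYR: 1.076 × 1.081 × 0.9854 = 1.14617
SLV→MYR→FYR→SLV: 1.025 × 1.076 × 0.9934 = 1.09562
SLV→JLT→FYR→SLV: 0.9772 × 1.081 × 0.9934 = 1.04938
MYR→FYR→JLT→MYR: 1.076 × 0.9249 × 0.9692 = 0.96454
SLV→JLT→MYR→SLV: 0.9772 × 0.9692 × 0.9749 = 0.92333
Maximum is MYR→JLT→FYR→MYR at 1.1462; arbitrage exists.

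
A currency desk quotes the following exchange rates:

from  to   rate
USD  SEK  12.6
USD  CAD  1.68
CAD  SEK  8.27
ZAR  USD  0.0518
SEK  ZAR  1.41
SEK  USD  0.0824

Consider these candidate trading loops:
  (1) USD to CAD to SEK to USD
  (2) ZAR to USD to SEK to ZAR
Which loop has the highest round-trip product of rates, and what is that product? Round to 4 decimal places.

(1) 1.68 × 8.27 × 0.0824 = 1.14483
(2) 0.0518 × 12.6 × 1.41 = 0.92028
Highest is cycle (1) at 1.1448 (>1, arbitrage).

1.1448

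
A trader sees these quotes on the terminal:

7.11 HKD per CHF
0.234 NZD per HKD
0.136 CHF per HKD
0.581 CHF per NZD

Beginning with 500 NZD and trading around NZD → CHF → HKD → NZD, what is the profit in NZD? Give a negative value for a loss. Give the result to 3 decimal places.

500 NZD × 0.581 = 290.5 CHF
290.5 CHF × 7.11 = 2065.455 HKD
2065.455 HKD × 0.234 = 483.31647 NZD
Net change: 483.31647 − 500 = -16.68353 NZD

-16.684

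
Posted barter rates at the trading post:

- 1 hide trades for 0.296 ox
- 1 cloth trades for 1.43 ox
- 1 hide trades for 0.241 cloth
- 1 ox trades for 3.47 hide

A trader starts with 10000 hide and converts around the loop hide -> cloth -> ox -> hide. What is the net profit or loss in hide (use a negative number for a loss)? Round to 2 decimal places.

10000 hide × 0.241 = 2410 cloth
2410 cloth × 1.43 = 3446.3 ox
3446.3 ox × 3.47 = 11958.661 hide
Net change: 11958.661 − 10000 = 1958.661 hide

1958.66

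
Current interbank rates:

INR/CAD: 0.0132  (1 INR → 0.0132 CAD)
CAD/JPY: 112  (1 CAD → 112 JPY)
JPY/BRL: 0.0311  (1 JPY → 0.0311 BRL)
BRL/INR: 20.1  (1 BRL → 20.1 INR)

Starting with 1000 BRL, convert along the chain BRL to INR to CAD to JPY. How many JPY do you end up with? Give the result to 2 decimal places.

29715.84

1000 BRL × 20.1 = 20100 INR
20100 INR × 0.0132 = 265.32 CAD
265.32 CAD × 112 = 29715.84 JPY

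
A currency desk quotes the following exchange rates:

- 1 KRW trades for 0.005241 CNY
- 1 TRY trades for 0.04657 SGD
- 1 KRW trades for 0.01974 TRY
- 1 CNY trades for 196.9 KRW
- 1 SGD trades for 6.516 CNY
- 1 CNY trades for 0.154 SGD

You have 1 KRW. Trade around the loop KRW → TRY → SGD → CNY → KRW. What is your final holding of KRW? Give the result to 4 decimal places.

1 KRW × 0.01974 = 0.01974 TRY
0.01974 TRY × 0.04657 = 0.0009192918 SGD
0.0009192918 SGD × 6.516 = 0.0059901053688 CNY
0.0059901053688 CNY × 196.9 = 1.17945174711672 KRW

1.1795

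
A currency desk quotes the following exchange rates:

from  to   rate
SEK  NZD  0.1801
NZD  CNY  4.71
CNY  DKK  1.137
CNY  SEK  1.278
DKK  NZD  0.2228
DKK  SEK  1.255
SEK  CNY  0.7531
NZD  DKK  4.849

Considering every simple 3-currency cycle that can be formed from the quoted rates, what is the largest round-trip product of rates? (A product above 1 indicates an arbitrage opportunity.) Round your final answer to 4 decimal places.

NZD→CNY→DKK→NZD: 4.71 × 1.137 × 0.2228 = 1.19315
SEK→NZD→DKK→SEK: 0.1801 × 4.849 × 1.255 = 1.09600
SEK→NZD→CNY→SEK: 0.1801 × 4.71 × 1.278 = 1.08409
SEK→CNY→DKK→SEK: 0.7531 × 1.137 × 1.255 = 1.07462
Maximum is NZD→CNY→DKK→NZD at 1.1932; arbitrage exists.

1.1932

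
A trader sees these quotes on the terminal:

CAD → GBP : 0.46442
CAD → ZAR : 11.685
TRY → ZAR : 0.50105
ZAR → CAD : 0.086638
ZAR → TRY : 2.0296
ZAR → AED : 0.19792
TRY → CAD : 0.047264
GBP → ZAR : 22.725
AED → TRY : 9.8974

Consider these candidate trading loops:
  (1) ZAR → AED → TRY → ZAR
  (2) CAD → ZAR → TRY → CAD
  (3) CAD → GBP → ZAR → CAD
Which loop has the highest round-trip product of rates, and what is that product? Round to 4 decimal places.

1.1209

(1) 0.19792 × 9.8974 × 0.50105 = 0.98150
(2) 11.685 × 2.0296 × 0.047264 = 1.12091
(3) 0.46442 × 22.725 × 0.086638 = 0.91437
Highest is cycle (2) at 1.1209 (>1, arbitrage).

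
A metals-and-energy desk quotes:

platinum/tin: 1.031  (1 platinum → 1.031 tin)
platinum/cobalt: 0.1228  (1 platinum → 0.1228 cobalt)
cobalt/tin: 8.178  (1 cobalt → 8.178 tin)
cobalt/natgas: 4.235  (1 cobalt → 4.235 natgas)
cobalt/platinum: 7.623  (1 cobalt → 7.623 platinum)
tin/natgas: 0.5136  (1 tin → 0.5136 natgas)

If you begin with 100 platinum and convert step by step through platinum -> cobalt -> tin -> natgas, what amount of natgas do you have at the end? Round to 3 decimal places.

100 platinum × 0.1228 = 12.28 cobalt
12.28 cobalt × 8.178 = 100.42584 tin
100.42584 tin × 0.5136 = 51.578711424 natgas

51.579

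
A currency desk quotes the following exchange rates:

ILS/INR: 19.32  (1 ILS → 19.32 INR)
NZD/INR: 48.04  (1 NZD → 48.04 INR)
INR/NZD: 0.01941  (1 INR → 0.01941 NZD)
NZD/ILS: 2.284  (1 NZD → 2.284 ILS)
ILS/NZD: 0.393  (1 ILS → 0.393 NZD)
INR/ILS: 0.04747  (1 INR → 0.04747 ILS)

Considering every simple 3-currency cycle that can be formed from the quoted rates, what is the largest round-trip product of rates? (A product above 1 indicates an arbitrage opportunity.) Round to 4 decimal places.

0.8962

INR→ILS→NZD→INR: 0.04747 × 0.393 × 48.04 = 0.89622
INR→NZD→ILS→INR: 0.01941 × 2.284 × 19.32 = 0.85650
Maximum is INR→ILS→NZD→INR at 0.8962; no arbitrage — every cycle loses value.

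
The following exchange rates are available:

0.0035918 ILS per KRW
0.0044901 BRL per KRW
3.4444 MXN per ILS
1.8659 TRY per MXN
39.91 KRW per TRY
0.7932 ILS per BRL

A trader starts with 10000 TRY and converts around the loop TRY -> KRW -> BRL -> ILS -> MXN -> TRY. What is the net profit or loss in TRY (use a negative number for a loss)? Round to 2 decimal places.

10000 TRY × 39.91 = 399100 KRW
399100 KRW × 0.0044901 = 1791.99891 BRL
1791.99891 BRL × 0.7932 = 1421.413535412 ILS
1421.413535412 ILS × 3.4444 = 4895.9167813730928 MXN
4895.9167813730928 MXN × 1.8659 = 9135.29112236405385552 TRY
Net change: 9135.29112236405385552 − 10000 = -864.70887763594614448 TRY

-864.71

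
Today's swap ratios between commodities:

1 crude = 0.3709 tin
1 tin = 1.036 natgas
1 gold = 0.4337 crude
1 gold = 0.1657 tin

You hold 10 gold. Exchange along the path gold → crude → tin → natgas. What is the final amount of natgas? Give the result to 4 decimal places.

10 gold × 0.4337 = 4.337 crude
4.337 crude × 0.3709 = 1.6085933 tin
1.6085933 tin × 1.036 = 1.6665026588 natgas

1.6665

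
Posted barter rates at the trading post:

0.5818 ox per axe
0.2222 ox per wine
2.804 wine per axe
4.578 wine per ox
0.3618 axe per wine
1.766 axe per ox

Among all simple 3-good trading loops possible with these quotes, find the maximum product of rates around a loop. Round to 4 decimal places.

ox→axe→wine→ox: 1.766 × 2.804 × 0.2222 = 1.10030
ox→wine→axe→ox: 4.578 × 0.3618 × 0.5818 = 0.96365
Maximum is ox→axe→wine→ox at 1.1003; arbitrage exists.

1.1003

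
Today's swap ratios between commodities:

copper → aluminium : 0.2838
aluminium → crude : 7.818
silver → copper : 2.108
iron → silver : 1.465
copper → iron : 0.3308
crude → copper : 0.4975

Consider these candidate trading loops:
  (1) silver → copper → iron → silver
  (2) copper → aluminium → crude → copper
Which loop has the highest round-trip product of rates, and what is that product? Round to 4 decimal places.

(1) 2.108 × 0.3308 × 1.465 = 1.02158
(2) 0.2838 × 7.818 × 0.4975 = 1.10383
Highest is cycle (2) at 1.1038 (>1, arbitrage).

1.1038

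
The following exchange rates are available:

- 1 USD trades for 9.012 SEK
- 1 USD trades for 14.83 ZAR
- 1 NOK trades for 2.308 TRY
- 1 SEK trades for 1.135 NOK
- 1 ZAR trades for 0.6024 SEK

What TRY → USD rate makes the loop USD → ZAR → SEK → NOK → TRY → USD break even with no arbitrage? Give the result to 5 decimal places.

0.04273

Known legs of the cycle: 14.83 × 0.6024 × 1.135 × 2.308 = 23.40225893136
For no arbitrage the full-cycle product must be 1, so the missing rate is 1 / 23.40225893136 ≈ 0.0427309.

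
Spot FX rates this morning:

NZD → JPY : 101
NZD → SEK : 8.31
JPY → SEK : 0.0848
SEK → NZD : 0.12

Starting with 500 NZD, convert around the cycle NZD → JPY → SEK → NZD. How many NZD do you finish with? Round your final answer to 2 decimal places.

500 NZD × 101 = 50500 JPY
50500 JPY × 0.0848 = 4282.4 SEK
4282.4 SEK × 0.12 = 513.888 NZD

513.89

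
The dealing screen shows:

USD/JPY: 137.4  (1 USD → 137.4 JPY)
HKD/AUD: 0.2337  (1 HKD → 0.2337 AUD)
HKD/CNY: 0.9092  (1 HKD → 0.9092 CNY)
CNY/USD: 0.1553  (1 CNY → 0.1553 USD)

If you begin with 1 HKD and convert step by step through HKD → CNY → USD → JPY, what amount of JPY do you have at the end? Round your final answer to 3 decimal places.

19.401

1 HKD × 0.9092 = 0.9092 CNY
0.9092 CNY × 0.1553 = 0.14119876 USD
0.14119876 USD × 137.4 = 19.400709624 JPY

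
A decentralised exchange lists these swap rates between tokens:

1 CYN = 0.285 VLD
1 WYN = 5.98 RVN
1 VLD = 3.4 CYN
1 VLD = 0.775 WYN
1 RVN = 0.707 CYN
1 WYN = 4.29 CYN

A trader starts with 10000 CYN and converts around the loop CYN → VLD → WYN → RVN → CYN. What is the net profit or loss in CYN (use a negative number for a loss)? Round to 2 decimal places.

10000 CYN × 0.285 = 2850 VLD
2850 VLD × 0.775 = 2208.75 WYN
2208.75 WYN × 5.98 = 13208.325 RVN
13208.325 RVN × 0.707 = 9338.285775 CYN
Net change: 9338.285775 − 10000 = -661.714225 CYN

-661.71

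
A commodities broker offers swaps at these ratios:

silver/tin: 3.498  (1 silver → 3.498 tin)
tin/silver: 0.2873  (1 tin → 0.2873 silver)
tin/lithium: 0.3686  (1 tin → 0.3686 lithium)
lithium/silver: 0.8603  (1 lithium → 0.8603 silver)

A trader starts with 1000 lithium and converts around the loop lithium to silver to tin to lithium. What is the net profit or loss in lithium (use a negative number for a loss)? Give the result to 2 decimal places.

1000 lithium × 0.8603 = 860.3 silver
860.3 silver × 3.498 = 3009.3294 tin
3009.3294 tin × 0.3686 = 1109.23881684 lithium
Net change: 1109.23881684 − 1000 = 109.23881684 lithium

109.24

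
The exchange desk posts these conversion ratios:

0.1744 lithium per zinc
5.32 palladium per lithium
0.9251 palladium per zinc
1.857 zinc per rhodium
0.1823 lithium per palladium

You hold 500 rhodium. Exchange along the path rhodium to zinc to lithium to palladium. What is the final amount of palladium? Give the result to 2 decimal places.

500 rhodium × 1.857 = 928.5 zinc
928.5 zinc × 0.1744 = 161.9304 lithium
161.9304 lithium × 5.32 = 861.469728 palladium

861.47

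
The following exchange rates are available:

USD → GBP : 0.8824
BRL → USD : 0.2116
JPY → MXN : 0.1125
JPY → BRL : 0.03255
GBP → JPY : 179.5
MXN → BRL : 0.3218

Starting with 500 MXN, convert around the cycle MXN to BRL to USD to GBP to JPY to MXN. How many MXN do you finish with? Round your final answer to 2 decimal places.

606.67

500 MXN × 0.3218 = 160.9 BRL
160.9 BRL × 0.2116 = 34.04644 USD
34.04644 USD × 0.8824 = 30.042578656 GBP
30.042578656 GBP × 179.5 = 5392.642868752 JPY
5392.642868752 JPY × 0.1125 = 606.6723227346 MXN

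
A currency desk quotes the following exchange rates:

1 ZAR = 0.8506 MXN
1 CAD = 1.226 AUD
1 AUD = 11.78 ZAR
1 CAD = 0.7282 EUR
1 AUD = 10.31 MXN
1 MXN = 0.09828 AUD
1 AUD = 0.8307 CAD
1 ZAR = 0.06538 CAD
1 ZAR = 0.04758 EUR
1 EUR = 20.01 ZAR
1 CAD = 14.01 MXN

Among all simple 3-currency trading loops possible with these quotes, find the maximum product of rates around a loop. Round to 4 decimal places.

CAD→MXN→AUD→CAD: 14.01 × 0.09828 × 0.8307 = 1.14379
ZAR→MXN→AUD→ZAR: 0.8506 × 0.09828 × 11.78 = 0.98477
CAD→EUR→ZAR→CAD: 0.7282 × 20.01 × 0.06538 = 0.95267
CAD→AUD→ZAR→CAD: 1.226 × 11.78 × 0.06538 = 0.94424
Maximum is CAD→MXN→AUD→CAD at 1.1438; arbitrage exists.

1.1438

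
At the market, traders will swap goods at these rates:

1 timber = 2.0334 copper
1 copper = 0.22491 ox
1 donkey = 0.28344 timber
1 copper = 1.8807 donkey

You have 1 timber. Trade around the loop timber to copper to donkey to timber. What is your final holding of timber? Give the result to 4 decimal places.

1 timber × 2.0334 = 2.0334 copper
2.0334 copper × 1.8807 = 3.82421538 donkey
3.82421538 donkey × 0.28344 = 1.0839356073072 timber

1.0839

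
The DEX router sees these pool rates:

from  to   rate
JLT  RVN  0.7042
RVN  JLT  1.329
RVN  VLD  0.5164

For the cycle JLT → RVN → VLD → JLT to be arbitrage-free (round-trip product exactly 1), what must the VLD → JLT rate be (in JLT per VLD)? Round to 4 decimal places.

2.7499

Known legs of the cycle: 0.7042 × 0.5164 = 0.36364888
For no arbitrage the full-cycle product must be 1, so the missing rate is 1 / 0.36364888 ≈ 2.749905.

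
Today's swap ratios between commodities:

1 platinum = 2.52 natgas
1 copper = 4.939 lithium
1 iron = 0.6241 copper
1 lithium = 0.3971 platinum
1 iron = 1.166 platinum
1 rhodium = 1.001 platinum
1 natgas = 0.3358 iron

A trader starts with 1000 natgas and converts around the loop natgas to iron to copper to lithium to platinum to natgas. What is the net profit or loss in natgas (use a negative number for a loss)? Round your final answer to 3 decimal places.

35.796

1000 natgas × 0.3358 = 335.8 iron
335.8 iron × 0.6241 = 209.57278 copper
209.57278 copper × 4.939 = 1035.07996042 lithium
1035.07996042 lithium × 0.3971 = 411.030252282782 platinum
411.030252282782 platinum × 2.52 = 1035.79623575261064 natgas
Net change: 1035.79623575261064 − 1000 = 35.79623575261064 natgas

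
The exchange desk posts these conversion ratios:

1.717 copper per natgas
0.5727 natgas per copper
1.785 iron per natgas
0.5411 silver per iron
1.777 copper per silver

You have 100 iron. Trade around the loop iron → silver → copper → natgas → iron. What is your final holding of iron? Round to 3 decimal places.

98.295

100 iron × 0.5411 = 54.11 silver
54.11 silver × 1.777 = 96.15347 copper
96.15347 copper × 0.5727 = 55.067092269 natgas
55.067092269 natgas × 1.785 = 98.294759700165 iron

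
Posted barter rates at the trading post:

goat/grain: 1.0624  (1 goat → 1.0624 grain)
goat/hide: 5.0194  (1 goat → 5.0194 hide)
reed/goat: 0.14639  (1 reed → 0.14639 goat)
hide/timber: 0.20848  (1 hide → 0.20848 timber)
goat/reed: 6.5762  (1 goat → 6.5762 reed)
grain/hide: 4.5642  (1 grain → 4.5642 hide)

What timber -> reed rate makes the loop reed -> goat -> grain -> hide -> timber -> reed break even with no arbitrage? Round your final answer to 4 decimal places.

6.7573

Known legs of the cycle: 0.14639 × 1.0624 × 4.5642 × 0.20848 = 0.147988694090674176
For no arbitrage the full-cycle product must be 1, so the missing rate is 1 / 0.147988694090674176 ≈ 6.757273.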